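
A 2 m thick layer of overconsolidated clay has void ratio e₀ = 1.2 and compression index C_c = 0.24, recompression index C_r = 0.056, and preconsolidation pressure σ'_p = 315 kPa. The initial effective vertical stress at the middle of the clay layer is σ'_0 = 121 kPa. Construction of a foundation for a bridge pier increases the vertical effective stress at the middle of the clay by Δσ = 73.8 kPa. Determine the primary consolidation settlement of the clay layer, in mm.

Final effective stress: σ'_f = 121 + 73.8 = 194.8 kPa.
σ'_f = 194.8 ≤ σ'_p = 315 kPa, so the clay remains overconsolidated and only the recompression index applies:
S_c = C_r·H/(1+e₀)·log₁₀(σ'_f/σ'_0) = 0.056×2/2.2×log₁₀(194.8/121)
    = 0.050909 × 0.2068 = 0.01053 m

S_c ≈ 10.5 mm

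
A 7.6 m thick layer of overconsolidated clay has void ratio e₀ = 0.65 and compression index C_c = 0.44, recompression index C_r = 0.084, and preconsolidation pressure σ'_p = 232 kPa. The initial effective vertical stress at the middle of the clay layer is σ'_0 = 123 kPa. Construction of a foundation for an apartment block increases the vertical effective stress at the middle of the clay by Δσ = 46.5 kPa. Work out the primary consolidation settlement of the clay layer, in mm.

Final effective stress: σ'_f = 123 + 46.5 = 169.5 kPa.
σ'_f = 169.5 ≤ σ'_p = 232 kPa, so the clay remains overconsolidated and only the recompression index applies:
S_c = C_r·H/(1+e₀)·log₁₀(σ'_f/σ'_0) = 0.084×7.6/1.65×log₁₀(169.5/123)
    = 0.38691 × 0.13926 = 0.05388 m

S_c ≈ 53.9 mm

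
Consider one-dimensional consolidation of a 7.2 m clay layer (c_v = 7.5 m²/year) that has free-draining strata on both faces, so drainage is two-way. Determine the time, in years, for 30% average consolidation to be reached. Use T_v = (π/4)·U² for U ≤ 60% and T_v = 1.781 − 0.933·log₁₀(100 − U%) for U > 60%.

Drainage path length: H_d = H/2 = 3.6 m (double drainage).
U ≤ 60%: T_v = (π/4)·U² = (π/4)×0.3² = 0.070686.
t = T_v·H_d²/c_v = 0.070686×3.6²/7.5 = 0.1221 years.

t ≈ 0.122 years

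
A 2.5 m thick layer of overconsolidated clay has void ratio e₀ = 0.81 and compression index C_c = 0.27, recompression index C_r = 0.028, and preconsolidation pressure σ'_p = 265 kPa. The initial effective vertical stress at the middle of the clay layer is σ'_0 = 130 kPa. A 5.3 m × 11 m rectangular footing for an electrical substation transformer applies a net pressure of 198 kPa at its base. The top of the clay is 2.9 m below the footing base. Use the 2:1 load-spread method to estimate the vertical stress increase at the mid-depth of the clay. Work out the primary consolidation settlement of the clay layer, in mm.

Mid-depth of clay below the footing base: z = 2.9 + 2.5/2 = 4.15 m.
Stress increase at mid-clay by the 2:1 spreading method:
Δσ = qBL/((B+z)(L+z)) = 198×5.3×11/((5.3+4.15)(11+4.15)) = 80.629 kPa
Final effective stress: σ'_f = 130 + 80.629 = 210.63 kPa.
σ'_f = 210.63 ≤ σ'_p = 265 kPa, so the clay remains overconsolidated and only the recompression index applies:
S_c = C_r·H/(1+e₀)·log₁₀(σ'_f/σ'_0) = 0.028×2.5/1.81×log₁₀(210.63/130)
    = 0.038674 × 0.20958 = 0.008105 m

S_c ≈ 8.11 mm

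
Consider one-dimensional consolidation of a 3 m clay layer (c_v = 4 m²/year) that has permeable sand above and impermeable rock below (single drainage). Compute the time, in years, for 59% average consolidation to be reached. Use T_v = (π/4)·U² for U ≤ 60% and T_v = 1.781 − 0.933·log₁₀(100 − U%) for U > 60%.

Drainage path length: H_d = H = 3 m (single drainage).
U ≤ 60%: T_v = (π/4)·U² = (π/4)×0.59² = 0.2734.
t = T_v·H_d²/c_v = 0.2734×3²/4 = 0.6151 years.

t ≈ 0.615 years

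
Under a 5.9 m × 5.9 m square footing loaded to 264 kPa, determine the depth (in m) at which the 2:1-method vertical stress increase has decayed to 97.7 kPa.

2:1 spreading — at depth z the loaded area has grown by z in each plan dimension:
qB²/(B+z)² = Δσ_z ⇒ z = B(√(q/Δσ_z) − 1) = 5.9×(√(264/97.7) − 1) = 3.799 m

z ≈ 3.8 m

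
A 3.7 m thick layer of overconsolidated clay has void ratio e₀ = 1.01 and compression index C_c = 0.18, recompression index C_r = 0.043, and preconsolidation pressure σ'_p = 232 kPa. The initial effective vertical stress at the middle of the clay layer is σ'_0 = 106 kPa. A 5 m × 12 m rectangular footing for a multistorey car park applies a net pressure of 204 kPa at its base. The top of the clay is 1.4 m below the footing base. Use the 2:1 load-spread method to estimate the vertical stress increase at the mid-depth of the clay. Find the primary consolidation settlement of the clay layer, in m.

S_c ≈ 0.0224 m

Mid-depth of clay below the footing base: z = 1.4 + 3.7/2 = 3.25 m.
Stress increase at mid-clay by the 2:1 spreading method:
Δσ = qBL/((B+z)(L+z)) = 204×5×12/((5+3.25)(12+3.25)) = 97.288 kPa
Final effective stress: σ'_f = 106 + 97.288 = 203.29 kPa.
σ'_f = 203.29 ≤ σ'_p = 232 kPa, so the clay remains overconsolidated and only the recompression index applies:
S_c = C_r·H/(1+e₀)·log₁₀(σ'_f/σ'_0) = 0.043×3.7/2.01×log₁₀(203.29/106)
    = 0.079154 × 0.28281 = 0.02239 m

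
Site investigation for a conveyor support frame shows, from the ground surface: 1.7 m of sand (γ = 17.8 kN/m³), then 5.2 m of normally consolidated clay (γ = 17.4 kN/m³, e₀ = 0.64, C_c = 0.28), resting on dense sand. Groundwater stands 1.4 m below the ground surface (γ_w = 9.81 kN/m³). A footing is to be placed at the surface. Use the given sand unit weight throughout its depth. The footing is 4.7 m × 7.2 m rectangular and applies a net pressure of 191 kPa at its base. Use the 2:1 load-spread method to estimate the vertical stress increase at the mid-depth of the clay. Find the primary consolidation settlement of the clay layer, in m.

S_c ≈ 0.326 m

Mid-depth of clay below the ground surface: z = 1.7 + 5.2/2 = 4.3 m.
Total vertical stress at mid-clay: σ_v = 17.8×1.7 + 17.4×2.6 = 75.5 kPa.
Pore pressure: u = 9.81×(4.3 − 1.4) = 28.449 kPa.
Initial effective stress: σ'_0 = σ_v − u = 75.5 − 28.449 = 47.051 kPa.
Stress increase at mid-clay by the 2:1 spreading method:
Δσ = qBL/((B+z)(L+z)) = 191×4.7×7.2/((4.7+4.3)(7.2+4.3)) = 62.449 kPa
Final effective stress: σ'_f = σ'_0 + Δσ = 47.051 + 62.449 = 109.5 kPa.
Normally consolidated clay, so the full stress increment lies on the virgin compression line:
S_c = C_c·H/(1+e₀)·log₁₀(σ'_f/σ'_0) = 0.28×5.2/(1+0.64)×log₁₀(109.5/47.051)
    = 0.8878 × 0.36685 = 0.3257 m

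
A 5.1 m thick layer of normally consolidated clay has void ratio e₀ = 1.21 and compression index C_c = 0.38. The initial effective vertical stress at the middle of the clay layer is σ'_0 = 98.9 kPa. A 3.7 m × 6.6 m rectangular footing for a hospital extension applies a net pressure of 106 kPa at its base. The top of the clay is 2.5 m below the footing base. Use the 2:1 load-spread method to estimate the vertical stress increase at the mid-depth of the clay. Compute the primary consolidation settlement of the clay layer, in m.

S_c ≈ 0.087 m

Mid-depth of clay below the footing base: z = 2.5 + 5.1/2 = 5.05 m.
Stress increase at mid-clay by the 2:1 spreading method:
Δσ = qBL/((B+z)(L+z)) = 106×3.7×6.6/((3.7+5.05)(6.6+5.05)) = 25.393 kPa
Final effective stress: σ'_f = σ'_0 + Δσ = 98.9 + 25.393 = 124.29 kPa.
Normally consolidated clay, so the full stress increment lies on the virgin compression line:
S_c = C_c·H/(1+e₀)·log₁₀(σ'_f/σ'_0) = 0.38×5.1/(1+1.21)×log₁₀(124.29/98.9)
    = 0.87692 × 0.09924 = 0.08703 m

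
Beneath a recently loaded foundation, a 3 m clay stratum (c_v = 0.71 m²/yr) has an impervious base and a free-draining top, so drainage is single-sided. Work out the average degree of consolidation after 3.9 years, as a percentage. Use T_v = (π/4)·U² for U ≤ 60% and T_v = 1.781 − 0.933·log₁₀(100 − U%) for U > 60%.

U ≈ 62.1 %

Drainage path length: H_d = H = 3 m (single drainage).
T_v = c_v·t/H_d² = 0.71×3.9/3² = 0.30767.
T_v = 0.30767 corresponds to the U > 60% branch:
U = 1 − 10^((1.781 − T_v)/0.933)/100 = 0.6206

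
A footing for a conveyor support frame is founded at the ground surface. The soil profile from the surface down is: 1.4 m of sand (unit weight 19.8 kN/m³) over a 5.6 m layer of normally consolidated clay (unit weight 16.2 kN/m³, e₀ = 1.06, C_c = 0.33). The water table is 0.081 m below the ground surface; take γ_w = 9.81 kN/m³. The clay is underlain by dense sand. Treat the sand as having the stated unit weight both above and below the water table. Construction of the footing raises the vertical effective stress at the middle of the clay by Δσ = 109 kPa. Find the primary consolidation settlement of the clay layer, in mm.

Mid-depth of clay below the ground surface: z = 1.4 + 5.6/2 = 4.2 m.
Total vertical stress at mid-clay: σ_v = 19.8×1.4 + 16.2×2.8 = 73.08 kPa.
Pore pressure: u = 9.81×(4.2 − 0.081) = 40.407 kPa.
Initial effective stress: σ'_0 = σ_v − u = 73.08 − 40.407 = 32.673 kPa.
Final effective stress: σ'_f = σ'_0 + Δσ = 32.673 + 109 = 141.67 kPa.
Normally consolidated clay, so the full stress increment lies on the virgin compression line:
S_c = C_c·H/(1+e₀)·log₁₀(σ'_f/σ'_0) = 0.33×5.6/(1+1.06)×log₁₀(141.67/32.673)
    = 0.89709 × 0.63709 = 0.5715 m

S_c ≈ 572 mm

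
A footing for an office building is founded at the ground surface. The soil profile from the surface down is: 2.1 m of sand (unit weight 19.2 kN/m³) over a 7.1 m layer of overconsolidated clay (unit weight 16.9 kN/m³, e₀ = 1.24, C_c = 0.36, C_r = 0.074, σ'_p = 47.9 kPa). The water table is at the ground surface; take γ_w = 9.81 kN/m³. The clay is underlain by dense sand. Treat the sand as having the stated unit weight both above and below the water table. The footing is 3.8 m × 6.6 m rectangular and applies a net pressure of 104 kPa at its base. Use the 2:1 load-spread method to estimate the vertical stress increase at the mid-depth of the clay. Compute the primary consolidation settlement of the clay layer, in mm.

S_c ≈ 176 mm

Mid-depth of clay below the ground surface: z = 2.1 + 7.1/2 = 5.65 m.
Total vertical stress at mid-clay: σ_v = 19.2×2.1 + 16.9×3.55 = 100.31 kPa.
Pore pressure: u = 9.81×(5.65 − 0) = 55.427 kPa.
Initial effective stress: σ'_0 = σ_v − u = 100.31 − 55.427 = 44.883 kPa.
Stress increase at mid-clay by the 2:1 spreading method:
Δσ = qBL/((B+z)(L+z)) = 104×3.8×6.6/((3.8+5.65)(6.6+5.65)) = 22.532 kPa
Final effective stress: σ'_f = 44.883 + 22.532 = 67.415 kPa.
σ'_f = 67.415 > σ'_p = 47.9 kPa, so the stress path crosses the preconsolidation pressure — recompression up to σ'_p, then virgin compression beyond:
S_c = H/(1+e₀)·[C_r·log₁₀(σ'_p/σ'_0) + C_c·log₁₀(σ'_f/σ'_p)]
    = 7.1/2.24 × [0.074×log₁₀(47.9/44.883) + 0.36×log₁₀(67.415/47.9)]
    = 3.1696 × [0.0020908 + 0.053432] = 0.176 m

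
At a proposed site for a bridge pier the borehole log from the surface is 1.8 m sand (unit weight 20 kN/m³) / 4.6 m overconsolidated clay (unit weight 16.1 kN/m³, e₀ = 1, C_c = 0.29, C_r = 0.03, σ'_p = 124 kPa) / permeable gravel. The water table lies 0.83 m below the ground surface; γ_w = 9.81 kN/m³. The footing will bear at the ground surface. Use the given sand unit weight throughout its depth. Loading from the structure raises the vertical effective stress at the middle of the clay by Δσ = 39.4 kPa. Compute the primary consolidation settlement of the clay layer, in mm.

S_c ≈ 20.2 mm

Mid-depth of clay below the ground surface: z = 1.8 + 4.6/2 = 4.1 m.
Total vertical stress at mid-clay: σ_v = 20×1.8 + 16.1×2.3 = 73.03 kPa.
Pore pressure: u = 9.81×(4.1 − 0.83) = 32.079 kPa.
Initial effective stress: σ'_0 = σ_v − u = 73.03 − 32.079 = 40.951 kPa.
Final effective stress: σ'_f = 40.951 + 39.4 = 80.351 kPa.
σ'_f = 80.351 ≤ σ'_p = 124 kPa, so the clay remains overconsolidated and only the recompression index applies:
S_c = C_r·H/(1+e₀)·log₁₀(σ'_f/σ'_0) = 0.03×4.6/2×log₁₀(80.351/40.951)
    = 0.069 × 0.29273 = 0.0202 m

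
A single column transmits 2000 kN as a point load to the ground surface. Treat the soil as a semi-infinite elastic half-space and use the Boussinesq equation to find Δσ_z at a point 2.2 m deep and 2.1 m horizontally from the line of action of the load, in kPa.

Boussinesq vertical stress below a point load on an elastic half-space:
Δσ_z = 3P/(2πz²) · [1 + (r/z)²]^(−5/2)
r/z = 2.1/2.2 = 0.95455; [1+(r/z)²]^(−5/2) = 0.19804.
Δσ_z = 3×2000/(2π×2.2²) × 0.19804 = 197.3 × 0.19804 = 39.07 kPa

Δσ_z ≈ 39.1 kPa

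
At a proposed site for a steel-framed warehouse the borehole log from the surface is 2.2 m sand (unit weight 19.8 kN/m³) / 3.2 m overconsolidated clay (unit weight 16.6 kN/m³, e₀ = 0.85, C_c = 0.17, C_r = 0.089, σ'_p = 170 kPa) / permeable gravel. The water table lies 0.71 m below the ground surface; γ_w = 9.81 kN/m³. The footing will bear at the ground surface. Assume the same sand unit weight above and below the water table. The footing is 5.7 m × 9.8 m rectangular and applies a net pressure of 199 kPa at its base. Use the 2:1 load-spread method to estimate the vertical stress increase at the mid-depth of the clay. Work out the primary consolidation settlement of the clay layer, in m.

S_c ≈ 0.077 m

Mid-depth of clay below the ground surface: z = 2.2 + 3.2/2 = 3.8 m.
Total vertical stress at mid-clay: σ_v = 19.8×2.2 + 16.6×1.6 = 70.12 kPa.
Pore pressure: u = 9.81×(3.8 − 0.71) = 30.313 kPa.
Initial effective stress: σ'_0 = σ_v − u = 70.12 − 30.313 = 39.807 kPa.
Stress increase at mid-clay by the 2:1 spreading method:
Δσ = qBL/((B+z)(L+z)) = 199×5.7×9.8/((5.7+3.8)(9.8+3.8)) = 86.038 kPa
Final effective stress: σ'_f = 39.807 + 86.038 = 125.84 kPa.
σ'_f = 125.84 ≤ σ'_p = 170 kPa, so the clay remains overconsolidated and only the recompression index applies:
S_c = C_r·H/(1+e₀)·log₁₀(σ'_f/σ'_0) = 0.089×3.2/1.85×log₁₀(125.84/39.807)
    = 0.15394 × 0.49986 = 0.07695 m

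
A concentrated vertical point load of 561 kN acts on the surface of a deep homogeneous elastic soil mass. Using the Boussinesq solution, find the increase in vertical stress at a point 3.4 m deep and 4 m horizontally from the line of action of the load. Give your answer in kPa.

Boussinesq vertical stress below a point load on an elastic half-space:
Δσ_z = 3P/(2πz²) · [1 + (r/z)²]^(−5/2)
r/z = 4/3.4 = 1.1765; [1+(r/z)²]^(−5/2) = 0.11395.
Δσ_z = 3×561/(2π×3.4²) × 0.11395 = 23.171 × 0.11395 = 2.64 kPa

Δσ_z ≈ 2.64 kPa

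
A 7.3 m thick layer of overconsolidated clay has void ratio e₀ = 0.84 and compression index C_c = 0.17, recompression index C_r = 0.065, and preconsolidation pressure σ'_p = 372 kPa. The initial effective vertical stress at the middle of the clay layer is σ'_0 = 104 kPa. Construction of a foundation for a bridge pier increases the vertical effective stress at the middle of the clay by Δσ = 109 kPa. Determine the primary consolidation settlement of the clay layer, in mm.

S_c ≈ 80.3 mm

Final effective stress: σ'_f = 104 + 109 = 213 kPa.
σ'_f = 213 ≤ σ'_p = 372 kPa, so the clay remains overconsolidated and only the recompression index applies:
S_c = C_r·H/(1+e₀)·log₁₀(σ'_f/σ'_0) = 0.065×7.3/1.84×log₁₀(213/104)
    = 0.25788 × 0.31135 = 0.08029 m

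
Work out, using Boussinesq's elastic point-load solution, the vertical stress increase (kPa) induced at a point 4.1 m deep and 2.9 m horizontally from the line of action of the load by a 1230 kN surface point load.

Boussinesq vertical stress below a point load on an elastic half-space:
Δσ_z = 3P/(2πz²) · [1 + (r/z)²]^(−5/2)
r/z = 2.9/4.1 = 0.70732; [1+(r/z)²]^(−5/2) = 0.36271.
Δσ_z = 3×1230/(2π×4.1²) × 0.36271 = 34.936 × 0.36271 = 12.67 kPa

Δσ_z ≈ 12.7 kPa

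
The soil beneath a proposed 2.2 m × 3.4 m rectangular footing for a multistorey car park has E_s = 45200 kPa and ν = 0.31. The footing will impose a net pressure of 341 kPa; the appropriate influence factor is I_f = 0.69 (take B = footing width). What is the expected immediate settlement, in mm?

Immediate (elastic) settlement: S_e = q·B·(1−ν²)/E_s · I_f.
S_e = 341 × 2.2 × (1 − 0.31²) / 45200 × 0.69
    = 341 × 2.2 × 0.9039 / 45200 × 0.69
    = 0.01035 m = 10.35 mm

S_e ≈ 10.4 mm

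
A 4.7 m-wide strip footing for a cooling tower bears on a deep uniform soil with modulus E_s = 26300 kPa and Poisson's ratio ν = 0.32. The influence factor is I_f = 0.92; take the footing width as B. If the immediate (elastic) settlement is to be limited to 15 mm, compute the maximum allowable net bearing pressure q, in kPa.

q ≈ 102 kPa

S_e = q·B·(1−ν²)/E_s · I_f  ⇒  q = S_e·E_s / (B·(1−ν²)·I_f).
q = 0.015 × 26300 / (4.7 × 0.8976 × 0.92) = 101.6 kPa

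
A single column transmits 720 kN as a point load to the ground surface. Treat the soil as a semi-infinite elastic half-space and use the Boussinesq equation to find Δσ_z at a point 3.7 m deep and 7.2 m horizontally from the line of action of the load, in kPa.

Boussinesq vertical stress below a point load on an elastic half-space:
Δσ_z = 3P/(2πz²) · [1 + (r/z)²]^(−5/2)
r/z = 7.2/3.7 = 1.9459; [1+(r/z)²]^(−5/2) = 0.019948.
Δσ_z = 3×720/(2π×3.7²) × 0.019948 = 25.111 × 0.019948 = 0.5009 kPa

Δσ_z ≈ 0.501 kPa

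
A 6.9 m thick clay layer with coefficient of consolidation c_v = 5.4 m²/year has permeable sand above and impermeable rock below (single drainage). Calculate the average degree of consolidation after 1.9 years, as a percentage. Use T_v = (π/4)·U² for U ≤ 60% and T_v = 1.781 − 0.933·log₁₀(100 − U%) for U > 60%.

Drainage path length: H_d = H = 6.9 m (single drainage).
T_v = c_v·t/H_d² = 5.4×1.9/6.9² = 0.2155.
T_v = 0.2155 corresponds to the U ≤ 60% branch:
U = √(4T_v/π) = 0.5238

U ≈ 52.4 %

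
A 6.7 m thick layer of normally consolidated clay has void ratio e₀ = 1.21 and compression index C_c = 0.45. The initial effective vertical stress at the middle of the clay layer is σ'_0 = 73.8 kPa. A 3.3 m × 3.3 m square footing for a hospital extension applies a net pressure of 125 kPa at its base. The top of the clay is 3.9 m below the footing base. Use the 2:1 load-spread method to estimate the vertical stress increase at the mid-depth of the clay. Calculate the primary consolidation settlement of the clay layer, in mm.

Mid-depth of clay below the footing base: z = 3.9 + 6.7/2 = 7.25 m.
Stress increase at mid-clay by the 2:1 spreading method:
Δσ = qBL/((B+z)(L+z)) = 125×3.3×3.3/((3.3+7.25)(3.3+7.25)) = 12.23 kPa
Final effective stress: σ'_f = σ'_0 + Δσ = 73.8 + 12.23 = 86.03 kPa.
Normally consolidated clay, so the full stress increment lies on the virgin compression line:
S_c = C_c·H/(1+e₀)·log₁₀(σ'_f/σ'_0) = 0.45×6.7/(1+1.21)×log₁₀(86.03/73.8)
    = 1.3643 × 0.066594 = 0.09085 m

S_c ≈ 90.9 mm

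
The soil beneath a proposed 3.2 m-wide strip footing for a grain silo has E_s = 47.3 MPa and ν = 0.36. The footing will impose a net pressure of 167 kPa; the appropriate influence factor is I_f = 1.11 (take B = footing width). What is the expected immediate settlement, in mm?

S_e ≈ 10.9 mm

Immediate (elastic) settlement: S_e = q·B·(1−ν²)/E_s · I_f.
E_s = 47.3 MPa = 47300 kPa.
S_e = 167 × 3.2 × (1 − 0.36²) / 47300 × 1.11
    = 167 × 3.2 × 0.8704 / 47300 × 1.11
    = 0.01092 m = 10.92 mm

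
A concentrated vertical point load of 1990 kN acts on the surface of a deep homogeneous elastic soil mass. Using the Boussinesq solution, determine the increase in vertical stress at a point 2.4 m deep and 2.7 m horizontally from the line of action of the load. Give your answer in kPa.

Boussinesq vertical stress below a point load on an elastic half-space:
Δσ_z = 3P/(2πz²) · [1 + (r/z)²]^(−5/2)
r/z = 2.7/2.4 = 1.125; [1+(r/z)²]^(−5/2) = 0.12943.
Δσ_z = 3×1990/(2π×2.4²) × 0.12943 = 164.96 × 0.12943 = 21.35 kPa

Δσ_z ≈ 21.4 kPa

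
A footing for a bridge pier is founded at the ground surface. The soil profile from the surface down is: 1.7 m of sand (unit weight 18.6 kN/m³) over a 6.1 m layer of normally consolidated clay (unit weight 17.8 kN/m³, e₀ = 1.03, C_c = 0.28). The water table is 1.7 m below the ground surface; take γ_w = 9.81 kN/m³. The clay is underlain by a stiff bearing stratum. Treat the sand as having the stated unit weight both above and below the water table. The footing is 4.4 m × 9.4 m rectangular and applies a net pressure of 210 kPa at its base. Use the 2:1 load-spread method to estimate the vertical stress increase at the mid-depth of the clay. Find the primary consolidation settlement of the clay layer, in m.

Mid-depth of clay below the ground surface: z = 1.7 + 6.1/2 = 4.75 m.
Total vertical stress at mid-clay: σ_v = 18.6×1.7 + 17.8×3.05 = 85.91 kPa.
Pore pressure: u = 9.81×(4.75 − 1.7) = 29.921 kPa.
Initial effective stress: σ'_0 = σ_v − u = 85.91 − 29.921 = 55.989 kPa.
Stress increase at mid-clay by the 2:1 spreading method:
Δσ = qBL/((B+z)(L+z)) = 210×4.4×9.4/((4.4+4.75)(9.4+4.75)) = 67.085 kPa
Final effective stress: σ'_f = σ'_0 + Δσ = 55.989 + 67.085 = 123.07 kPa.
Normally consolidated clay, so the full stress increment lies on the virgin compression line:
S_c = C_c·H/(1+e₀)·log₁₀(σ'_f/σ'_0) = 0.28×6.1/(1+1.03)×log₁₀(123.07/55.989)
    = 0.84138 × 0.34205 = 0.2878 m

S_c ≈ 0.288 m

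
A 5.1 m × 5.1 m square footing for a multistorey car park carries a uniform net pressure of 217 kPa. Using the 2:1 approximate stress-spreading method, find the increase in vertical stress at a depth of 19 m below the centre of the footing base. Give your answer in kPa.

Δσ_z ≈ 9.72 kPa

By the 2:1 method the load spreads at 1 horizontal : 2 vertical, so at depth z the loaded area has grown by z in each plan dimension:
Δσ = qBL/((B+z)(L+z)) = 217×5.1×5.1/((5.1+19)(5.1+19)) = 9.7178 kPa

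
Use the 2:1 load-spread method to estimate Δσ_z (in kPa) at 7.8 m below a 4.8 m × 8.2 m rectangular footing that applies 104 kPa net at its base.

Δσ_z ≈ 20.3 kPa

By the 2:1 method the load spreads at 1 horizontal : 2 vertical, so at depth z the loaded area has grown by z in each plan dimension:
Δσ = qBL/((B+z)(L+z)) = 104×4.8×8.2/((4.8+7.8)(8.2+7.8)) = 20.305 kPa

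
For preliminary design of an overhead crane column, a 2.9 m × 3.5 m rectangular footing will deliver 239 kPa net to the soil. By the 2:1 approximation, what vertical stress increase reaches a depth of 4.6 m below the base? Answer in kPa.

By the 2:1 method the load spreads at 1 horizontal : 2 vertical, so at depth z the loaded area has grown by z in each plan dimension:
Δσ = qBL/((B+z)(L+z)) = 239×2.9×3.5/((2.9+4.6)(3.5+4.6)) = 39.932 kPa

Δσ_z ≈ 39.9 kPa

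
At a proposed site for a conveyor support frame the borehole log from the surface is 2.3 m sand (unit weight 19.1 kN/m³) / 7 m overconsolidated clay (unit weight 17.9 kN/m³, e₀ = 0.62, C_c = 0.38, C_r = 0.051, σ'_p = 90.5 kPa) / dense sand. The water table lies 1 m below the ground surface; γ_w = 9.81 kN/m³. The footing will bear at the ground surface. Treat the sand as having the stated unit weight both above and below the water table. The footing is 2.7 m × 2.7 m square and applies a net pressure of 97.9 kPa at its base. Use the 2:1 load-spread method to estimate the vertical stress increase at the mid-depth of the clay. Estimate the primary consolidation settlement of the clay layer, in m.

S_c ≈ 0.0147 m

Mid-depth of clay below the ground surface: z = 2.3 + 7/2 = 5.8 m.
Total vertical stress at mid-clay: σ_v = 19.1×2.3 + 17.9×3.5 = 106.58 kPa.
Pore pressure: u = 9.81×(5.8 − 1) = 47.088 kPa.
Initial effective stress: σ'_0 = σ_v − u = 106.58 − 47.088 = 59.492 kPa.
Stress increase at mid-clay by the 2:1 spreading method:
Δσ = qBL/((B+z)(L+z)) = 97.9×2.7×2.7/((2.7+5.8)(2.7+5.8)) = 9.8781 kPa
Final effective stress: σ'_f = 59.492 + 9.8781 = 69.37 kPa.
σ'_f = 69.37 ≤ σ'_p = 90.5 kPa, so the clay remains overconsolidated and only the recompression index applies:
S_c = C_r·H/(1+e₀)·log₁₀(σ'_f/σ'_0) = 0.051×7/1.62×log₁₀(69.37/59.492)
    = 0.22037 × 0.066713 = 0.0147 m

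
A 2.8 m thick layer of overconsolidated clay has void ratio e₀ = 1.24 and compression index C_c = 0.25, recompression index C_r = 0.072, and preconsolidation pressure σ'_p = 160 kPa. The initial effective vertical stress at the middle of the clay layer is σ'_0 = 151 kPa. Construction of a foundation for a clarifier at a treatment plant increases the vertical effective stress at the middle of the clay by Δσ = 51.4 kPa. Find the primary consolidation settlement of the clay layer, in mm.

S_c ≈ 34.2 mm

Final effective stress: σ'_f = 151 + 51.4 = 202.4 kPa.
σ'_f = 202.4 > σ'_p = 160 kPa, so the stress path crosses the preconsolidation pressure — recompression up to σ'_p, then virgin compression beyond:
S_c = H/(1+e₀)·[C_r·log₁₀(σ'_p/σ'_0) + C_c·log₁₀(σ'_f/σ'_p)]
    = 2.8/2.24 × [0.072×log₁₀(160/151) + 0.25×log₁₀(202.4/160)]
    = 1.25 × [0.0018103 + 0.025523] = 0.03417 m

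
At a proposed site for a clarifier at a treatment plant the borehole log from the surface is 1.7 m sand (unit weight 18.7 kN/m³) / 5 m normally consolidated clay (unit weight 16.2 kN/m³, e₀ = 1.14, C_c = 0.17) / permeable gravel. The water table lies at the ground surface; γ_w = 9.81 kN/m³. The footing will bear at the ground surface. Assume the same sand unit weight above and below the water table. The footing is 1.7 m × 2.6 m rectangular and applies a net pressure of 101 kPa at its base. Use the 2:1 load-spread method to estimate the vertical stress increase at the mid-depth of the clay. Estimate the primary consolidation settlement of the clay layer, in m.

Mid-depth of clay below the ground surface: z = 1.7 + 5/2 = 4.2 m.
Total vertical stress at mid-clay: σ_v = 18.7×1.7 + 16.2×2.5 = 72.29 kPa.
Pore pressure: u = 9.81×(4.2 − 0) = 41.202 kPa.
Initial effective stress: σ'_0 = σ_v − u = 72.29 − 41.202 = 31.088 kPa.
Stress increase at mid-clay by the 2:1 spreading method:
Δσ = qBL/((B+z)(L+z)) = 101×1.7×2.6/((1.7+4.2)(2.6+4.2)) = 11.127 kPa
Final effective stress: σ'_f = σ'_0 + Δσ = 31.088 + 11.127 = 42.215 kPa.
Normally consolidated clay, so the full stress increment lies on the virgin compression line:
S_c = C_c·H/(1+e₀)·log₁₀(σ'_f/σ'_0) = 0.17×5/(1+1.14)×log₁₀(42.215/31.088)
    = 0.3972 × 0.13287 = 0.05278 m

S_c ≈ 0.0528 m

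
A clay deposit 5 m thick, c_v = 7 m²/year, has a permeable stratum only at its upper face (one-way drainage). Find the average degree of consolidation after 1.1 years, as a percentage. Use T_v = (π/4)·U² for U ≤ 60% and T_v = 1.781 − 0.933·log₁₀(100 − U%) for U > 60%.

U ≈ 62.1 %

Drainage path length: H_d = H = 5 m (single drainage).
T_v = c_v·t/H_d² = 7×1.1/5² = 0.308.
T_v = 0.308 corresponds to the U > 60% branch:
U = 1 − 10^((1.781 − T_v)/0.933)/100 = 0.6209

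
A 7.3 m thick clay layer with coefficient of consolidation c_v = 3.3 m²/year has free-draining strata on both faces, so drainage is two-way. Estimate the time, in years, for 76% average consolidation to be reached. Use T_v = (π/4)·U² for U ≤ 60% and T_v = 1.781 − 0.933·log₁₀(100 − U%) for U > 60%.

Drainage path length: H_d = H/2 = 3.65 m (double drainage).
U > 60%: T_v = 1.781 − 0.933·log₁₀(100 − 76) = 0.49326.
t = T_v·H_d²/c_v = 0.49326×3.65²/3.3 = 1.991 years.

t ≈ 1.99 years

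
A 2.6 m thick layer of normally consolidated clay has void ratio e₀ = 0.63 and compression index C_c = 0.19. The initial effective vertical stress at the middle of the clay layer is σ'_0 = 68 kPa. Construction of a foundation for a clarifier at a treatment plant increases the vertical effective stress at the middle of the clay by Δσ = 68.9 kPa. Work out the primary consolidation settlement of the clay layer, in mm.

Final effective stress: σ'_f = σ'_0 + Δσ = 68 + 68.9 = 136.9 kPa.
Normally consolidated clay, so the full stress increment lies on the virgin compression line:
S_c = C_c·H/(1+e₀)·log₁₀(σ'_f/σ'_0) = 0.19×2.6/(1+0.63)×log₁₀(136.9/68)
    = 0.30307 × 0.30389 = 0.0921 m

S_c ≈ 92.1 mm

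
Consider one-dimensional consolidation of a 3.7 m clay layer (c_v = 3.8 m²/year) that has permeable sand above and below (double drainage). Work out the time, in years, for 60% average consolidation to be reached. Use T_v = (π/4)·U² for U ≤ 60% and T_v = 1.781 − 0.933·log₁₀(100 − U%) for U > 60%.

t ≈ 0.255 years

Drainage path length: H_d = H/2 = 1.85 m (double drainage).
U ≤ 60%: T_v = (π/4)·U² = (π/4)×0.6² = 0.28274.
t = T_v·H_d²/c_v = 0.28274×1.85²/3.8 = 0.2547 years.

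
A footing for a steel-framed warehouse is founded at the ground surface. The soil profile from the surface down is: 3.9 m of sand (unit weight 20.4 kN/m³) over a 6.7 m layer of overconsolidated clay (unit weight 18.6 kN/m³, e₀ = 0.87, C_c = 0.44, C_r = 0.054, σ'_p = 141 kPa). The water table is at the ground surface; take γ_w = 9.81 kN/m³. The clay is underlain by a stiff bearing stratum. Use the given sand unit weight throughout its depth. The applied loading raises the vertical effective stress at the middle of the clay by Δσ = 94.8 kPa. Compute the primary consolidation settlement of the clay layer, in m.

Mid-depth of clay below the ground surface: z = 3.9 + 6.7/2 = 7.25 m.
Total vertical stress at mid-clay: σ_v = 20.4×3.9 + 18.6×3.35 = 141.87 kPa.
Pore pressure: u = 9.81×(7.25 − 0) = 71.123 kPa.
Initial effective stress: σ'_0 = σ_v − u = 141.87 − 71.123 = 70.747 kPa.
Final effective stress: σ'_f = 70.747 + 94.8 = 165.55 kPa.
σ'_f = 165.55 > σ'_p = 141 kPa, so the stress path crosses the preconsolidation pressure — recompression up to σ'_p, then virgin compression beyond:
S_c = H/(1+e₀)·[C_r·log₁₀(σ'_p/σ'_0) + C_c·log₁₀(σ'_f/σ'_p)]
    = 6.7/1.87 × [0.054×log₁₀(141/70.747) + 0.44×log₁₀(165.55/141)]
    = 3.5829 × [0.016174 + 0.030672] = 0.1678 m

S_c ≈ 0.168 m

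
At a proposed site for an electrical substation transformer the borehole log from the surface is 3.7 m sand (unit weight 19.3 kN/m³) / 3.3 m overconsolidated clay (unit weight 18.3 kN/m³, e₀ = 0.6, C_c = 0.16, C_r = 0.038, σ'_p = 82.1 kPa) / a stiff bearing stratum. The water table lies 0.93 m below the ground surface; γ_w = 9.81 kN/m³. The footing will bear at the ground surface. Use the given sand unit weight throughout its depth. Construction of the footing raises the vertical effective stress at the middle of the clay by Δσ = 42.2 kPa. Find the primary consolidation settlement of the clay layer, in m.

Mid-depth of clay below the ground surface: z = 3.7 + 3.3/2 = 5.35 m.
Total vertical stress at mid-clay: σ_v = 19.3×3.7 + 18.3×1.65 = 101.61 kPa.
Pore pressure: u = 9.81×(5.35 − 0.93) = 43.36 kPa.
Initial effective stress: σ'_0 = σ_v − u = 101.61 − 43.36 = 58.25 kPa.
Final effective stress: σ'_f = 58.25 + 42.2 = 100.45 kPa.
σ'_f = 100.45 > σ'_p = 82.1 kPa, so the stress path crosses the preconsolidation pressure — recompression up to σ'_p, then virgin compression beyond:
S_c = H/(1+e₀)·[C_r·log₁₀(σ'_p/σ'_0) + C_c·log₁₀(σ'_f/σ'_p)]
    = 3.3/1.6 × [0.038×log₁₀(82.1/58.25) + 0.16×log₁₀(100.45/82.1)]
    = 2.0625 × [0.0056638 + 0.014017] = 0.04059 m

S_c ≈ 0.0406 m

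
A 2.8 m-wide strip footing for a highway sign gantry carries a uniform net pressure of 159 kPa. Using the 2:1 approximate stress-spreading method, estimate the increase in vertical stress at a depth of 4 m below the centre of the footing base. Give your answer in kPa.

By the 2:1 method the load spreads at 1 horizontal : 2 vertical, so at depth z the loaded area has grown by z in each plan dimension:
Δσ = qB/(B+z) = 159×2.8/(2.8+4) = 65.471 kPa

Δσ_z ≈ 65.5 kPa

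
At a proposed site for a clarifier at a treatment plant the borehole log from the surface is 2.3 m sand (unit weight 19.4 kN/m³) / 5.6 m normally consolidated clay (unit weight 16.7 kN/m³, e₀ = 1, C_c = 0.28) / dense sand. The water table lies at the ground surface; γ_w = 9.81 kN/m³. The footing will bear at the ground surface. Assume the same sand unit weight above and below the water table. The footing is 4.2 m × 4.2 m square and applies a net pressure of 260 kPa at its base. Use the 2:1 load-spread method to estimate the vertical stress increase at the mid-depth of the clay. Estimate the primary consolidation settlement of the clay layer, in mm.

Mid-depth of clay below the ground surface: z = 2.3 + 5.6/2 = 5.1 m.
Total vertical stress at mid-clay: σ_v = 19.4×2.3 + 16.7×2.8 = 91.38 kPa.
Pore pressure: u = 9.81×(5.1 − 0) = 50.031 kPa.
Initial effective stress: σ'_0 = σ_v − u = 91.38 − 50.031 = 41.349 kPa.
Stress increase at mid-clay by the 2:1 spreading method:
Δσ = qBL/((B+z)(L+z)) = 260×4.2×4.2/((4.2+5.1)(4.2+5.1)) = 53.028 kPa
Final effective stress: σ'_f = σ'_0 + Δσ = 41.349 + 53.028 = 94.377 kPa.
Normally consolidated clay, so the full stress increment lies on the virgin compression line:
S_c = C_c·H/(1+e₀)·log₁₀(σ'_f/σ'_0) = 0.28×5.6/(1+1)×log₁₀(94.377/41.349)
    = 0.784 × 0.3584 = 0.281 m

S_c ≈ 281 mm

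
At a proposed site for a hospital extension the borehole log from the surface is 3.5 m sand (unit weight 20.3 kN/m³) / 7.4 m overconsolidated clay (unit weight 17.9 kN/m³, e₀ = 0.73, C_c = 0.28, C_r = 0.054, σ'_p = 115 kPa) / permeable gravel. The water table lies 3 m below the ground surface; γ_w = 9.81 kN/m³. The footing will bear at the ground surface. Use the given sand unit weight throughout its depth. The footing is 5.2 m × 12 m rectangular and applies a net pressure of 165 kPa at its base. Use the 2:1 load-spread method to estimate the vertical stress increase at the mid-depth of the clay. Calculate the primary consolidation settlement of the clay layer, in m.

S_c ≈ 0.118 m

Mid-depth of clay below the ground surface: z = 3.5 + 7.4/2 = 7.2 m.
Total vertical stress at mid-clay: σ_v = 20.3×3.5 + 17.9×3.7 = 137.28 kPa.
Pore pressure: u = 9.81×(7.2 − 3) = 41.202 kPa.
Initial effective stress: σ'_0 = σ_v − u = 137.28 − 41.202 = 96.078 kPa.
Stress increase at mid-clay by the 2:1 spreading method:
Δσ = qBL/((B+z)(L+z)) = 165×5.2×12/((5.2+7.2)(12+7.2)) = 43.246 kPa
Final effective stress: σ'_f = 96.078 + 43.246 = 139.32 kPa.
σ'_f = 139.32 > σ'_p = 115 kPa, so the stress path crosses the preconsolidation pressure — recompression up to σ'_p, then virgin compression beyond:
S_c = H/(1+e₀)·[C_r·log₁₀(σ'_p/σ'_0) + C_c·log₁₀(σ'_f/σ'_p)]
    = 7.4/1.73 × [0.054×log₁₀(115/96.078) + 0.28×log₁₀(139.32/115)]
    = 4.2775 × [0.004216 + 0.023328] = 0.1178 m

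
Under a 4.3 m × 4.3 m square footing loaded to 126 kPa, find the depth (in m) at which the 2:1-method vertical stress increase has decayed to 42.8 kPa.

z ≈ 3.08 m

2:1 spreading — at depth z the loaded area has grown by z in each plan dimension:
qB²/(B+z)² = Δσ_z ⇒ z = B(√(q/Δσ_z) − 1) = 4.3×(√(126/42.8) − 1) = 3.078 m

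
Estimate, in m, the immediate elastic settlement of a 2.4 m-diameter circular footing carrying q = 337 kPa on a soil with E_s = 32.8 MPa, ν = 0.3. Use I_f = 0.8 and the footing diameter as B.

Immediate (elastic) settlement: S_e = q·B·(1−ν²)/E_s · I_f.
E_s = 32.8 MPa = 32800 kPa.
S_e = 337 × 2.4 × (1 − 0.3²) / 32800 × 0.8
    = 337 × 2.4 × 0.91 / 32800 × 0.8
    = 0.01795 m

S_e ≈ 0.018 m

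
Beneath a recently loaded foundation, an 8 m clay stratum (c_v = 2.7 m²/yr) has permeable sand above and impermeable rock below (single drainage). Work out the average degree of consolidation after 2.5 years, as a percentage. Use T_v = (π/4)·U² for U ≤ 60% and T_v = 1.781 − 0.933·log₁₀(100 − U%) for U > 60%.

U ≈ 36.6 %

Drainage path length: H_d = H = 8 m (single drainage).
T_v = c_v·t/H_d² = 2.7×2.5/8² = 0.10547.
T_v = 0.10547 corresponds to the U ≤ 60% branch:
U = √(4T_v/π) = 0.3665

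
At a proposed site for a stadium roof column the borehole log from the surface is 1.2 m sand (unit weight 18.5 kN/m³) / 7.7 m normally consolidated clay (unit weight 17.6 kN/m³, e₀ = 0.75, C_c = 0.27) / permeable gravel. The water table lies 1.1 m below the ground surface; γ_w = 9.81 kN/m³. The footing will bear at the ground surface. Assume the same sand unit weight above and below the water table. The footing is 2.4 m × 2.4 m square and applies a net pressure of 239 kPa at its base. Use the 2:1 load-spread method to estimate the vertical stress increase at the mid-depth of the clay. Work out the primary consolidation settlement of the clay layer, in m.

S_c ≈ 0.204 m

Mid-depth of clay below the ground surface: z = 1.2 + 7.7/2 = 5.05 m.
Total vertical stress at mid-clay: σ_v = 18.5×1.2 + 17.6×3.85 = 89.96 kPa.
Pore pressure: u = 9.81×(5.05 − 1.1) = 38.75 kPa.
Initial effective stress: σ'_0 = σ_v − u = 89.96 − 38.75 = 51.21 kPa.
Stress increase at mid-clay by the 2:1 spreading method:
Δσ = qBL/((B+z)(L+z)) = 239×2.4×2.4/((2.4+5.05)(2.4+5.05)) = 24.803 kPa
Final effective stress: σ'_f = σ'_0 + Δσ = 51.21 + 24.803 = 76.013 kPa.
Normally consolidated clay, so the full stress increment lies on the virgin compression line:
S_c = C_c·H/(1+e₀)·log₁₀(σ'_f/σ'_0) = 0.27×7.7/(1+0.75)×log₁₀(76.013/51.21)
    = 1.188 × 0.17153 = 0.2038 m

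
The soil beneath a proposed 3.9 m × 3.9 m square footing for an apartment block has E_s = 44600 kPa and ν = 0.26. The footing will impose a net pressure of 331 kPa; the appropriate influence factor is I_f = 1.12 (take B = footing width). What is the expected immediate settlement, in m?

S_e ≈ 0.0302 m

Immediate (elastic) settlement: S_e = q·B·(1−ν²)/E_s · I_f.
S_e = 331 × 3.9 × (1 − 0.26²) / 44600 × 1.12
    = 331 × 3.9 × 0.9324 / 44600 × 1.12
    = 0.03023 m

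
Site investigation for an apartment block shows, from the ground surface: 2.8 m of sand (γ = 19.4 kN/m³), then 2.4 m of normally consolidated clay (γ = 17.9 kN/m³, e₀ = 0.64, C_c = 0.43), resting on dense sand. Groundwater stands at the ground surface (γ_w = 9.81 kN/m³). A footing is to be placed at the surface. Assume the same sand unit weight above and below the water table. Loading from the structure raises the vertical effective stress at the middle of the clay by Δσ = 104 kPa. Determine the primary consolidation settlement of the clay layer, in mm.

Mid-depth of clay below the ground surface: z = 2.8 + 2.4/2 = 4 m.
Total vertical stress at mid-clay: σ_v = 19.4×2.8 + 17.9×1.2 = 75.8 kPa.
Pore pressure: u = 9.81×(4 − 0) = 39.24 kPa.
Initial effective stress: σ'_0 = σ_v − u = 75.8 − 39.24 = 36.56 kPa.
Final effective stress: σ'_f = σ'_0 + Δσ = 36.56 + 104 = 140.56 kPa.
Normally consolidated clay, so the full stress increment lies on the virgin compression line:
S_c = C_c·H/(1+e₀)·log₁₀(σ'_f/σ'_0) = 0.43×2.4/(1+0.64)×log₁₀(140.56/36.56)
    = 0.62927 × 0.58486 = 0.368 m

S_c ≈ 368 mm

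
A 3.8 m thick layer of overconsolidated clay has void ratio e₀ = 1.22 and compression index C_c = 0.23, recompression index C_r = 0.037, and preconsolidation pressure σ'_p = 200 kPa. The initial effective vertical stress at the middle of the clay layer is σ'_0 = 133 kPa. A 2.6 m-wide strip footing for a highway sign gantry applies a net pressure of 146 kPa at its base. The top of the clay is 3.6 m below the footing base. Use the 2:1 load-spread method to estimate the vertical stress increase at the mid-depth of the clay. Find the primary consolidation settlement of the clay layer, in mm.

Mid-depth of clay below the footing base: z = 3.6 + 3.8/2 = 5.5 m.
Stress increase at mid-clay by the 2:1 spreading method:
Δσ = qB/(B+z) = 146×2.6/(2.6+5.5) = 46.864 kPa
Final effective stress: σ'_f = 133 + 46.864 = 179.86 kPa.
σ'_f = 179.86 ≤ σ'_p = 200 kPa, so the clay remains overconsolidated and only the recompression index applies:
S_c = C_r·H/(1+e₀)·log₁₀(σ'_f/σ'_0) = 0.037×3.8/2.22×log₁₀(179.86/133)
    = 0.063333 × 0.13108 = 0.008302 m

S_c ≈ 8.3 mm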